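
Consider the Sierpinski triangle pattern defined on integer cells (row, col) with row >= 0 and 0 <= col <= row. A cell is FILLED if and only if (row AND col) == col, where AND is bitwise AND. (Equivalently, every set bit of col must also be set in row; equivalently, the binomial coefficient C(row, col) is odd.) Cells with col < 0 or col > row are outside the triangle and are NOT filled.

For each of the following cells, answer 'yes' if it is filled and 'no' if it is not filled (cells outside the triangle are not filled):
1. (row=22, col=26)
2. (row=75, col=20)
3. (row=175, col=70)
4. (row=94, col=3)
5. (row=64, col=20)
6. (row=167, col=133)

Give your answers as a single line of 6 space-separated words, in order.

(22,26): col outside [0, 22] -> not filled
(75,20): row=0b1001011, col=0b10100, row AND col = 0b0 = 0; 0 != 20 -> empty
(175,70): row=0b10101111, col=0b1000110, row AND col = 0b110 = 6; 6 != 70 -> empty
(94,3): row=0b1011110, col=0b11, row AND col = 0b10 = 2; 2 != 3 -> empty
(64,20): row=0b1000000, col=0b10100, row AND col = 0b0 = 0; 0 != 20 -> empty
(167,133): row=0b10100111, col=0b10000101, row AND col = 0b10000101 = 133; 133 == 133 -> filled

Answer: no no no no no yes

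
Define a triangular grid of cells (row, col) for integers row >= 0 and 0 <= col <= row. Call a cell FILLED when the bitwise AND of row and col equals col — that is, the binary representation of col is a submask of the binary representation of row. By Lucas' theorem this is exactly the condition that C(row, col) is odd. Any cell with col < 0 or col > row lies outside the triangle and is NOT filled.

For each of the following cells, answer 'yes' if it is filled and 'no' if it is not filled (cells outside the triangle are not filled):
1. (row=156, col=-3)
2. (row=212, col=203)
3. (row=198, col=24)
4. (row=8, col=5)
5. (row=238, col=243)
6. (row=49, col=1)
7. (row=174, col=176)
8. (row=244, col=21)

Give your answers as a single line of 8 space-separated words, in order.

(156,-3): col outside [0, 156] -> not filled
(212,203): row=0b11010100, col=0b11001011, row AND col = 0b11000000 = 192; 192 != 203 -> empty
(198,24): row=0b11000110, col=0b11000, row AND col = 0b0 = 0; 0 != 24 -> empty
(8,5): row=0b1000, col=0b101, row AND col = 0b0 = 0; 0 != 5 -> empty
(238,243): col outside [0, 238] -> not filled
(49,1): row=0b110001, col=0b1, row AND col = 0b1 = 1; 1 == 1 -> filled
(174,176): col outside [0, 174] -> not filled
(244,21): row=0b11110100, col=0b10101, row AND col = 0b10100 = 20; 20 != 21 -> empty

Answer: no no no no no yes no no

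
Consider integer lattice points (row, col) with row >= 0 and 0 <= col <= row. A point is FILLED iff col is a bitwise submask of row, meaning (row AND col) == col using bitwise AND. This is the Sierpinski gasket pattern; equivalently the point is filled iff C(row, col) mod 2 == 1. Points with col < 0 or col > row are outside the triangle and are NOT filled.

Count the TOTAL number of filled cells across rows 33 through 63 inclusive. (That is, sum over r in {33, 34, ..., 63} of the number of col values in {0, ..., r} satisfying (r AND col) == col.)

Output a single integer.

Answer: 484

Derivation:
r33=100001 pc2: +4 =4
r34=100010 pc2: +4 =8
r35=100011 pc3: +8 =16
r36=100100 pc2: +4 =20
r37=100101 pc3: +8 =28
r38=100110 pc3: +8 =36
r39=100111 pc4: +16 =52
r40=101000 pc2: +4 =56
r41=101001 pc3: +8 =64
r42=101010 pc3: +8 =72
r43=101011 pc4: +16 =88
r44=101100 pc3: +8 =96
r45=101101 pc4: +16 =112
r46=101110 pc4: +16 =128
r47=101111 pc5: +32 =160
r48=110000 pc2: +4 =164
r49=110001 pc3: +8 =172
r50=110010 pc3: +8 =180
r51=110011 pc4: +16 =196
r52=110100 pc3: +8 =204
r53=110101 pc4: +16 =220
r54=110110 pc4: +16 =236
r55=110111 pc5: +32 =268
r56=111000 pc3: +8 =276
r57=111001 pc4: +16 =292
r58=111010 pc4: +16 =308
r59=111011 pc5: +32 =340
r60=111100 pc4: +16 =356
r61=111101 pc5: +32 =388
r62=111110 pc5: +32 =420
r63=111111 pc6: +64 =484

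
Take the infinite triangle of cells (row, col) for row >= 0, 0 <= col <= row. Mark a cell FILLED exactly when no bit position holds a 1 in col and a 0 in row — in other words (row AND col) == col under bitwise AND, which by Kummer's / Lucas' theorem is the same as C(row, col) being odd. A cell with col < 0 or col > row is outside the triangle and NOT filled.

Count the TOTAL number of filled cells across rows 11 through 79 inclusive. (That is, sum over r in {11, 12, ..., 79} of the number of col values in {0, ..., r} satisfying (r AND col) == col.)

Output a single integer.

Answer: 854

Derivation:
r11=1011 pc3: +8 =8
r12=1100 pc2: +4 =12
r13=1101 pc3: +8 =20
r14=1110 pc3: +8 =28
r15=1111 pc4: +16 =44
r16=10000 pc1: +2 =46
r17=10001 pc2: +4 =50
r18=10010 pc2: +4 =54
r19=10011 pc3: +8 =62
r20=10100 pc2: +4 =66
r21=10101 pc3: +8 =74
r22=10110 pc3: +8 =82
r23=10111 pc4: +16 =98
r24=11000 pc2: +4 =102
r25=11001 pc3: +8 =110
r26=11010 pc3: +8 =118
r27=11011 pc4: +16 =134
r28=11100 pc3: +8 =142
r29=11101 pc4: +16 =158
r30=11110 pc4: +16 =174
r31=11111 pc5: +32 =206
r32=100000 pc1: +2 =208
r33=100001 pc2: +4 =212
r34=100010 pc2: +4 =216
r35=100011 pc3: +8 =224
r36=100100 pc2: +4 =228
r37=100101 pc3: +8 =236
r38=100110 pc3: +8 =244
r39=100111 pc4: +16 =260
r40=101000 pc2: +4 =264
r41=101001 pc3: +8 =272
r42=101010 pc3: +8 =280
r43=101011 pc4: +16 =296
r44=101100 pc3: +8 =304
r45=101101 pc4: +16 =320
r46=101110 pc4: +16 =336
r47=101111 pc5: +32 =368
r48=110000 pc2: +4 =372
r49=110001 pc3: +8 =380
r50=110010 pc3: +8 =388
r51=110011 pc4: +16 =404
r52=110100 pc3: +8 =412
r53=110101 pc4: +16 =428
r54=110110 pc4: +16 =444
r55=110111 pc5: +32 =476
r56=111000 pc3: +8 =484
r57=111001 pc4: +16 =500
r58=111010 pc4: +16 =516
r59=111011 pc5: +32 =548
r60=111100 pc4: +16 =564
r61=111101 pc5: +32 =596
r62=111110 pc5: +32 =628
r63=111111 pc6: +64 =692
r64=1000000 pc1: +2 =694
r65=1000001 pc2: +4 =698
r66=1000010 pc2: +4 =702
r67=1000011 pc3: +8 =710
r68=1000100 pc2: +4 =714
r69=1000101 pc3: +8 =722
r70=1000110 pc3: +8 =730
r71=1000111 pc4: +16 =746
r72=1001000 pc2: +4 =750
r73=1001001 pc3: +8 =758
r74=1001010 pc3: +8 =766
r75=1001011 pc4: +16 =782
r76=1001100 pc3: +8 =790
r77=1001101 pc4: +16 =806
r78=1001110 pc4: +16 =822
r79=1001111 pc5: +32 =854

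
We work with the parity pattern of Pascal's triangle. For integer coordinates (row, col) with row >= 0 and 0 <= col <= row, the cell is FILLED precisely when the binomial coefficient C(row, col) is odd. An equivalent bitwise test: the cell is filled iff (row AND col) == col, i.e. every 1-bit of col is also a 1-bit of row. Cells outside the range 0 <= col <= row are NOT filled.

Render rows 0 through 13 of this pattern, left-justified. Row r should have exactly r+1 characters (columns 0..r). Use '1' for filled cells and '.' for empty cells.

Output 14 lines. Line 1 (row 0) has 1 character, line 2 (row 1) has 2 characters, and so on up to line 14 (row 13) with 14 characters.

Answer: 1
11
1.1
1111
1...1
11..11
1.1.1.1
11111111
1.......1
11......11
1.1.....1.1
1111....1111
1...1...1...1
11..11..11..11

Derivation:
r0=0: 1
r1=1: 11
r2=10: 1.1
r3=11: 1111
r4=100: 1...1
r5=101: 11..11
r6=110: 1.1.1.1
r7=111: 11111111
r8=1000: 1.......1
r9=1001: 11......11
r10=1010: 1.1.....1.1
r11=1011: 1111....1111
r12=1100: 1...1...1...1
r13=1101: 11..11..11..11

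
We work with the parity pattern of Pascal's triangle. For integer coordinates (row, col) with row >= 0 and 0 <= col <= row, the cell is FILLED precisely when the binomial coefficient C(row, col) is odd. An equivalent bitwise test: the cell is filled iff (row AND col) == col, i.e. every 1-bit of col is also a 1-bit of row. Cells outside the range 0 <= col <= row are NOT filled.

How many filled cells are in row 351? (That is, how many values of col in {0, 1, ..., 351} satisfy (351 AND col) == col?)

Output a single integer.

Answer: 128

Derivation:
351 in binary = 101011111
popcount(351) = number of 1-bits in 101011111 = 7
A col c satisfies (351 AND c) == c iff every set bit of c is also set in 351; each of the 7 set bits of 351 can independently be on or off in c.
count = 2^7 = 128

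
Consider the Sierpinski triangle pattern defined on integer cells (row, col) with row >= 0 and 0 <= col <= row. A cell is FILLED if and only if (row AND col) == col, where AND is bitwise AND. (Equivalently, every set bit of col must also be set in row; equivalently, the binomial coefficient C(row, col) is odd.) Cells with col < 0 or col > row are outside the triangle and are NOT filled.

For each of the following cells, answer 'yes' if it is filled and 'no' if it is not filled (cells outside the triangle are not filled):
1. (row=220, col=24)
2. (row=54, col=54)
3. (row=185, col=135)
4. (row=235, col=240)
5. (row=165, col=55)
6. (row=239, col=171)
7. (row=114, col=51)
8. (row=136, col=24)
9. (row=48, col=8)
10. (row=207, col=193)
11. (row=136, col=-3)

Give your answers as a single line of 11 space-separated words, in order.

(220,24): row=0b11011100, col=0b11000, row AND col = 0b11000 = 24; 24 == 24 -> filled
(54,54): row=0b110110, col=0b110110, row AND col = 0b110110 = 54; 54 == 54 -> filled
(185,135): row=0b10111001, col=0b10000111, row AND col = 0b10000001 = 129; 129 != 135 -> empty
(235,240): col outside [0, 235] -> not filled
(165,55): row=0b10100101, col=0b110111, row AND col = 0b100101 = 37; 37 != 55 -> empty
(239,171): row=0b11101111, col=0b10101011, row AND col = 0b10101011 = 171; 171 == 171 -> filled
(114,51): row=0b1110010, col=0b110011, row AND col = 0b110010 = 50; 50 != 51 -> empty
(136,24): row=0b10001000, col=0b11000, row AND col = 0b1000 = 8; 8 != 24 -> empty
(48,8): row=0b110000, col=0b1000, row AND col = 0b0 = 0; 0 != 8 -> empty
(207,193): row=0b11001111, col=0b11000001, row AND col = 0b11000001 = 193; 193 == 193 -> filled
(136,-3): col outside [0, 136] -> not filled

Answer: yes yes no no no yes no no no yes no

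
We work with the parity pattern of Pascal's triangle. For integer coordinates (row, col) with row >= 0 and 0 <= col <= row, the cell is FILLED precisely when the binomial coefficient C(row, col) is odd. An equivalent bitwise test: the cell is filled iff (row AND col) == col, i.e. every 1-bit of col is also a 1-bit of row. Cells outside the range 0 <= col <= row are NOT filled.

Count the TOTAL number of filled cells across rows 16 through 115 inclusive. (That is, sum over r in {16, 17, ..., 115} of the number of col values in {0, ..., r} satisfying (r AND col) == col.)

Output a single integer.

r16=10000 pc1: +2 =2
r17=10001 pc2: +4 =6
r18=10010 pc2: +4 =10
r19=10011 pc3: +8 =18
r20=10100 pc2: +4 =22
r21=10101 pc3: +8 =30
r22=10110 pc3: +8 =38
r23=10111 pc4: +16 =54
r24=11000 pc2: +4 =58
r25=11001 pc3: +8 =66
r26=11010 pc3: +8 =74
r27=11011 pc4: +16 =90
r28=11100 pc3: +8 =98
r29=11101 pc4: +16 =114
r30=11110 pc4: +16 =130
r31=11111 pc5: +32 =162
r32=100000 pc1: +2 =164
r33=100001 pc2: +4 =168
r34=100010 pc2: +4 =172
r35=100011 pc3: +8 =180
r36=100100 pc2: +4 =184
r37=100101 pc3: +8 =192
r38=100110 pc3: +8 =200
r39=100111 pc4: +16 =216
r40=101000 pc2: +4 =220
r41=101001 pc3: +8 =228
r42=101010 pc3: +8 =236
r43=101011 pc4: +16 =252
r44=101100 pc3: +8 =260
r45=101101 pc4: +16 =276
r46=101110 pc4: +16 =292
r47=101111 pc5: +32 =324
r48=110000 pc2: +4 =328
r49=110001 pc3: +8 =336
r50=110010 pc3: +8 =344
r51=110011 pc4: +16 =360
r52=110100 pc3: +8 =368
r53=110101 pc4: +16 =384
r54=110110 pc4: +16 =400
r55=110111 pc5: +32 =432
r56=111000 pc3: +8 =440
r57=111001 pc4: +16 =456
r58=111010 pc4: +16 =472
r59=111011 pc5: +32 =504
r60=111100 pc4: +16 =520
r61=111101 pc5: +32 =552
r62=111110 pc5: +32 =584
r63=111111 pc6: +64 =648
r64=1000000 pc1: +2 =650
r65=1000001 pc2: +4 =654
r66=1000010 pc2: +4 =658
r67=1000011 pc3: +8 =666
r68=1000100 pc2: +4 =670
r69=1000101 pc3: +8 =678
r70=1000110 pc3: +8 =686
r71=1000111 pc4: +16 =702
r72=1001000 pc2: +4 =706
r73=1001001 pc3: +8 =714
r74=1001010 pc3: +8 =722
r75=1001011 pc4: +16 =738
r76=1001100 pc3: +8 =746
r77=1001101 pc4: +16 =762
r78=1001110 pc4: +16 =778
r79=1001111 pc5: +32 =810
r80=1010000 pc2: +4 =814
r81=1010001 pc3: +8 =822
r82=1010010 pc3: +8 =830
r83=1010011 pc4: +16 =846
r84=1010100 pc3: +8 =854
r85=1010101 pc4: +16 =870
r86=1010110 pc4: +16 =886
r87=1010111 pc5: +32 =918
r88=1011000 pc3: +8 =926
r89=1011001 pc4: +16 =942
r90=1011010 pc4: +16 =958
r91=1011011 pc5: +32 =990
r92=1011100 pc4: +16 =1006
r93=1011101 pc5: +32 =1038
r94=1011110 pc5: +32 =1070
r95=1011111 pc6: +64 =1134
r96=1100000 pc2: +4 =1138
r97=1100001 pc3: +8 =1146
r98=1100010 pc3: +8 =1154
r99=1100011 pc4: +16 =1170
r100=1100100 pc3: +8 =1178
r101=1100101 pc4: +16 =1194
r102=1100110 pc4: +16 =1210
r103=1100111 pc5: +32 =1242
r104=1101000 pc3: +8 =1250
r105=1101001 pc4: +16 =1266
r106=1101010 pc4: +16 =1282
r107=1101011 pc5: +32 =1314
r108=1101100 pc4: +16 =1330
r109=1101101 pc5: +32 =1362
r110=1101110 pc5: +32 =1394
r111=1101111 pc6: +64 =1458
r112=1110000 pc3: +8 =1466
r113=1110001 pc4: +16 =1482
r114=1110010 pc4: +16 =1498
r115=1110011 pc5: +32 =1530

Answer: 1530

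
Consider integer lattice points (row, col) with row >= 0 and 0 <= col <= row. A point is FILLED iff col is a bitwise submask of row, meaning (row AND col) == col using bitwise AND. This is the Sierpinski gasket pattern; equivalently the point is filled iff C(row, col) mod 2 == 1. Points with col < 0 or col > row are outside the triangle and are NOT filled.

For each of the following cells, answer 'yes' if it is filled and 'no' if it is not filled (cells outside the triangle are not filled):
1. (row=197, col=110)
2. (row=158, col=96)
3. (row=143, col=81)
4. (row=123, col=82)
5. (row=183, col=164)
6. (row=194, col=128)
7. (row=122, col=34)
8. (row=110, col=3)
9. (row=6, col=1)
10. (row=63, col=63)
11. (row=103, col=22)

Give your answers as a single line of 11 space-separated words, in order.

(197,110): row=0b11000101, col=0b1101110, row AND col = 0b1000100 = 68; 68 != 110 -> empty
(158,96): row=0b10011110, col=0b1100000, row AND col = 0b0 = 0; 0 != 96 -> empty
(143,81): row=0b10001111, col=0b1010001, row AND col = 0b1 = 1; 1 != 81 -> empty
(123,82): row=0b1111011, col=0b1010010, row AND col = 0b1010010 = 82; 82 == 82 -> filled
(183,164): row=0b10110111, col=0b10100100, row AND col = 0b10100100 = 164; 164 == 164 -> filled
(194,128): row=0b11000010, col=0b10000000, row AND col = 0b10000000 = 128; 128 == 128 -> filled
(122,34): row=0b1111010, col=0b100010, row AND col = 0b100010 = 34; 34 == 34 -> filled
(110,3): row=0b1101110, col=0b11, row AND col = 0b10 = 2; 2 != 3 -> empty
(6,1): row=0b110, col=0b1, row AND col = 0b0 = 0; 0 != 1 -> empty
(63,63): row=0b111111, col=0b111111, row AND col = 0b111111 = 63; 63 == 63 -> filled
(103,22): row=0b1100111, col=0b10110, row AND col = 0b110 = 6; 6 != 22 -> empty

Answer: no no no yes yes yes yes no no yes no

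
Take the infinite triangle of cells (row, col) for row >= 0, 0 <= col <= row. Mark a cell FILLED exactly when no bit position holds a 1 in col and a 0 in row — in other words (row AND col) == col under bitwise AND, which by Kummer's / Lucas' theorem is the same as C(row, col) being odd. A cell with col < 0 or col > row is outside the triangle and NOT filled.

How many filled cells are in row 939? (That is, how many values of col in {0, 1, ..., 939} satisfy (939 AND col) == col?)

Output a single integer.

939 in binary = 1110101011
popcount(939) = number of 1-bits in 1110101011 = 7
A col c satisfies (939 AND c) == c iff every set bit of c is also set in 939; each of the 7 set bits of 939 can independently be on or off in c.
count = 2^7 = 128

Answer: 128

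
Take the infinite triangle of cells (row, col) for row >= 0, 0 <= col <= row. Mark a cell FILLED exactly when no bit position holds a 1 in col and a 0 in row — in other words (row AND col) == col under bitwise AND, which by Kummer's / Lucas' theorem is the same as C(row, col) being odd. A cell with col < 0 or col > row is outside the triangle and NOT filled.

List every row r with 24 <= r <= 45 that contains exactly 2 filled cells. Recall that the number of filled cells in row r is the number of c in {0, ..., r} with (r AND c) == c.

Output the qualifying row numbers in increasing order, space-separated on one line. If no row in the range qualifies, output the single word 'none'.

Row r has 2^popcount(r) filled cells, so we need popcount(r) = log2(2) = 1.
Scan r = 24..45 and keep those with exactly 1 one-bits:
r=24=11000 popcount=2 -> skip
r=25=11001 popcount=3 -> skip
r=26=11010 popcount=3 -> skip
r=27=11011 popcount=4 -> skip
r=28=11100 popcount=3 -> skip
r=29=11101 popcount=4 -> skip
r=30=11110 popcount=4 -> skip
r=31=11111 popcount=5 -> skip
r=32=100000 popcount=1 -> KEEP
r=33=100001 popcount=2 -> skip
r=34=100010 popcount=2 -> skip
r=35=100011 popcount=3 -> skip
r=36=100100 popcount=2 -> skip
r=37=100101 popcount=3 -> skip
r=38=100110 popcount=3 -> skip
r=39=100111 popcount=4 -> skip
r=40=101000 popcount=2 -> skip
r=41=101001 popcount=3 -> skip
r=42=101010 popcount=3 -> skip
r=43=101011 popcount=4 -> skip
r=44=101100 popcount=3 -> skip
r=45=101101 popcount=4 -> skip
Kept rows: 32

Answer: 32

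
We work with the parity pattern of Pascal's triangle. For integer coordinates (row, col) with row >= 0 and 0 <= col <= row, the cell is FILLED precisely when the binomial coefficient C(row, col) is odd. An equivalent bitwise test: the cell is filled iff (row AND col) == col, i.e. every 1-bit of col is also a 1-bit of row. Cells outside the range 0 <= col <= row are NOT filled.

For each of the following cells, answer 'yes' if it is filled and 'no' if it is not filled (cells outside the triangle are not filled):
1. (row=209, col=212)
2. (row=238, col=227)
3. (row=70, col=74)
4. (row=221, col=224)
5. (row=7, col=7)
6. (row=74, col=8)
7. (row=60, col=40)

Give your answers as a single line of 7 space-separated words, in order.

Answer: no no no no yes yes yes

Derivation:
(209,212): col outside [0, 209] -> not filled
(238,227): row=0b11101110, col=0b11100011, row AND col = 0b11100010 = 226; 226 != 227 -> empty
(70,74): col outside [0, 70] -> not filled
(221,224): col outside [0, 221] -> not filled
(7,7): row=0b111, col=0b111, row AND col = 0b111 = 7; 7 == 7 -> filled
(74,8): row=0b1001010, col=0b1000, row AND col = 0b1000 = 8; 8 == 8 -> filled
(60,40): row=0b111100, col=0b101000, row AND col = 0b101000 = 40; 40 == 40 -> filled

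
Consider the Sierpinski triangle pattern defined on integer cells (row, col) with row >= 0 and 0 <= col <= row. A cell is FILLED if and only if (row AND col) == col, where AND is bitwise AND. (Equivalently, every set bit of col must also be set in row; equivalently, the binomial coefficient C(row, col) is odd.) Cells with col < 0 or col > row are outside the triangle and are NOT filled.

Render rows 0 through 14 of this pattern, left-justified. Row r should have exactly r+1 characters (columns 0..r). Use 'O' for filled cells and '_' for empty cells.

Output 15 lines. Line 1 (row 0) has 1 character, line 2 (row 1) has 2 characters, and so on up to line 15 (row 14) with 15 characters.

Answer: O
OO
O_O
OOOO
O___O
OO__OO
O_O_O_O
OOOOOOOO
O_______O
OO______OO
O_O_____O_O
OOOO____OOOO
O___O___O___O
OO__OO__OO__OO
O_O_O_O_O_O_O_O

Derivation:
r0=0: O
r1=1: OO
r2=10: O_O
r3=11: OOOO
r4=100: O___O
r5=101: OO__OO
r6=110: O_O_O_O
r7=111: OOOOOOOO
r8=1000: O_______O
r9=1001: OO______OO
r10=1010: O_O_____O_O
r11=1011: OOOO____OOOO
r12=1100: O___O___O___O
r13=1101: OO__OO__OO__OO
r14=1110: O_O_O_O_O_O_O_O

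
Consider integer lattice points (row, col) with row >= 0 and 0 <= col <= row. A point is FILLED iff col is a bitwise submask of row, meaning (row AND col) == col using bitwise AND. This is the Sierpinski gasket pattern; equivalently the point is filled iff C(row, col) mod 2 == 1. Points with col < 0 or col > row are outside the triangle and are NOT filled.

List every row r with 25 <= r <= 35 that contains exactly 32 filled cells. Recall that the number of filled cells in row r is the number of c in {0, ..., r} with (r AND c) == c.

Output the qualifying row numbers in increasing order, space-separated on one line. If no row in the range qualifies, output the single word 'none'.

Answer: 31

Derivation:
Row r has 2^popcount(r) filled cells, so we need popcount(r) = log2(32) = 5.
Scan r = 25..35 and keep those with exactly 5 one-bits:
r=25=11001 popcount=3 -> skip
r=26=11010 popcount=3 -> skip
r=27=11011 popcount=4 -> skip
r=28=11100 popcount=3 -> skip
r=29=11101 popcount=4 -> skip
r=30=11110 popcount=4 -> skip
r=31=11111 popcount=5 -> KEEP
r=32=100000 popcount=1 -> skip
r=33=100001 popcount=2 -> skip
r=34=100010 popcount=2 -> skip
r=35=100011 popcount=3 -> skip
Kept rows: 31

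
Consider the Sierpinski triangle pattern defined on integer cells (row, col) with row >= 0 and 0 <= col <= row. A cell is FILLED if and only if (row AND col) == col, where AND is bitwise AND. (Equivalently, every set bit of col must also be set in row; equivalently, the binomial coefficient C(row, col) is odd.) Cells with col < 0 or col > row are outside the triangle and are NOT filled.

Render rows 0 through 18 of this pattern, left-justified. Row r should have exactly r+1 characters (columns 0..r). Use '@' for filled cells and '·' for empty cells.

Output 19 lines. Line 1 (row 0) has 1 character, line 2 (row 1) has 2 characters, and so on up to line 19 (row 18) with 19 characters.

Answer: @
@@
@·@
@@@@
@···@
@@··@@
@·@·@·@
@@@@@@@@
@·······@
@@······@@
@·@·····@·@
@@@@····@@@@
@···@···@···@
@@··@@··@@··@@
@·@·@·@·@·@·@·@
@@@@@@@@@@@@@@@@
@···············@
@@··············@@
@·@·············@·@

Derivation:
r0=0: @
r1=1: @@
r2=10: @·@
r3=11: @@@@
r4=100: @···@
r5=101: @@··@@
r6=110: @·@·@·@
r7=111: @@@@@@@@
r8=1000: @·······@
r9=1001: @@······@@
r10=1010: @·@·····@·@
r11=1011: @@@@····@@@@
r12=1100: @···@···@···@
r13=1101: @@··@@··@@··@@
r14=1110: @·@·@·@·@·@·@·@
r15=1111: @@@@@@@@@@@@@@@@
r16=10000: @···············@
r17=10001: @@··············@@
r18=10010: @·@·············@·@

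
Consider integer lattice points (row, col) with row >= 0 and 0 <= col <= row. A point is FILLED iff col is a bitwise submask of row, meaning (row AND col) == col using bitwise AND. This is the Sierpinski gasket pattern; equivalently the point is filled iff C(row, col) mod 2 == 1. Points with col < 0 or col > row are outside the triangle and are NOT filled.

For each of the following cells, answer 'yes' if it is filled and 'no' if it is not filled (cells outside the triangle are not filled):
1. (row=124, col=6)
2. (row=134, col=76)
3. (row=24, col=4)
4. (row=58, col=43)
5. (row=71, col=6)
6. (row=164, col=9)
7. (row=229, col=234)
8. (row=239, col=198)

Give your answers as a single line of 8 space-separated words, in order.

(124,6): row=0b1111100, col=0b110, row AND col = 0b100 = 4; 4 != 6 -> empty
(134,76): row=0b10000110, col=0b1001100, row AND col = 0b100 = 4; 4 != 76 -> empty
(24,4): row=0b11000, col=0b100, row AND col = 0b0 = 0; 0 != 4 -> empty
(58,43): row=0b111010, col=0b101011, row AND col = 0b101010 = 42; 42 != 43 -> empty
(71,6): row=0b1000111, col=0b110, row AND col = 0b110 = 6; 6 == 6 -> filled
(164,9): row=0b10100100, col=0b1001, row AND col = 0b0 = 0; 0 != 9 -> empty
(229,234): col outside [0, 229] -> not filled
(239,198): row=0b11101111, col=0b11000110, row AND col = 0b11000110 = 198; 198 == 198 -> filled

Answer: no no no no yes no no yes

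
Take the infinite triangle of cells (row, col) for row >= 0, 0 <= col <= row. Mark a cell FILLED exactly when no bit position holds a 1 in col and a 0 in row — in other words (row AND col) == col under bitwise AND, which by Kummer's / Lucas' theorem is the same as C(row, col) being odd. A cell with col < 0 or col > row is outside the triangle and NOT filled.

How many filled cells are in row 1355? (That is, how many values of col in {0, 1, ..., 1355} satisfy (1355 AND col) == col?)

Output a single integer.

Answer: 64

Derivation:
1355 in binary = 10101001011
popcount(1355) = number of 1-bits in 10101001011 = 6
A col c satisfies (1355 AND c) == c iff every set bit of c is also set in 1355; each of the 6 set bits of 1355 can independently be on or off in c.
count = 2^6 = 64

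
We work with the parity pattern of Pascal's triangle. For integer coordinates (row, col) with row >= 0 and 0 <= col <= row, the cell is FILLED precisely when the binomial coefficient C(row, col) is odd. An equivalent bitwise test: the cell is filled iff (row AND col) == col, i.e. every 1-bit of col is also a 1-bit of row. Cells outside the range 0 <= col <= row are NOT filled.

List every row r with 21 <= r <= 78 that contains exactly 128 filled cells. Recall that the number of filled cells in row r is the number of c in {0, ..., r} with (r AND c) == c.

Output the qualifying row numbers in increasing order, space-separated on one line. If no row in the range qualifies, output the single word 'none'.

Answer: none

Derivation:
Row r has 2^popcount(r) filled cells, so we need popcount(r) = log2(128) = 7.
Scan r = 21..78 and keep those with exactly 7 one-bits:
r=21=10101 popcount=3 -> skip
r=22=10110 popcount=3 -> skip
r=23=10111 popcount=4 -> skip
r=24=11000 popcount=2 -> skip
r=25=11001 popcount=3 -> skip
r=26=11010 popcount=3 -> skip
r=27=11011 popcount=4 -> skip
r=28=11100 popcount=3 -> skip
r=29=11101 popcount=4 -> skip
r=30=11110 popcount=4 -> skip
r=31=11111 popcount=5 -> skip
r=32=100000 popcount=1 -> skip
r=33=100001 popcount=2 -> skip
r=34=100010 popcount=2 -> skip
r=35=100011 popcount=3 -> skip
r=36=100100 popcount=2 -> skip
r=37=100101 popcount=3 -> skip
r=38=100110 popcount=3 -> skip
r=39=100111 popcount=4 -> skip
r=40=101000 popcount=2 -> skip
r=41=101001 popcount=3 -> skip
r=42=101010 popcount=3 -> skip
r=43=101011 popcount=4 -> skip
r=44=101100 popcount=3 -> skip
r=45=101101 popcount=4 -> skip
r=46=101110 popcount=4 -> skip
r=47=101111 popcount=5 -> skip
r=48=110000 popcount=2 -> skip
r=49=110001 popcount=3 -> skip
r=50=110010 popcount=3 -> skip
r=51=110011 popcount=4 -> skip
r=52=110100 popcount=3 -> skip
r=53=110101 popcount=4 -> skip
r=54=110110 popcount=4 -> skip
r=55=110111 popcount=5 -> skip
r=56=111000 popcount=3 -> skip
r=57=111001 popcount=4 -> skip
r=58=111010 popcount=4 -> skip
r=59=111011 popcount=5 -> skip
r=60=111100 popcount=4 -> skip
r=61=111101 popcount=5 -> skip
r=62=111110 popcount=5 -> skip
r=63=111111 popcount=6 -> skip
r=64=1000000 popcount=1 -> skip
r=65=1000001 popcount=2 -> skip
r=66=1000010 popcount=2 -> skip
r=67=1000011 popcount=3 -> skip
r=68=1000100 popcount=2 -> skip
r=69=1000101 popcount=3 -> skip
r=70=1000110 popcount=3 -> skip
r=71=1000111 popcount=4 -> skip
r=72=1001000 popcount=2 -> skip
r=73=1001001 popcount=3 -> skip
r=74=1001010 popcount=3 -> skip
r=75=1001011 popcount=4 -> skip
r=76=1001100 popcount=3 -> skip
r=77=1001101 popcount=4 -> skip
r=78=1001110 popcount=4 -> skip
Kept rows: none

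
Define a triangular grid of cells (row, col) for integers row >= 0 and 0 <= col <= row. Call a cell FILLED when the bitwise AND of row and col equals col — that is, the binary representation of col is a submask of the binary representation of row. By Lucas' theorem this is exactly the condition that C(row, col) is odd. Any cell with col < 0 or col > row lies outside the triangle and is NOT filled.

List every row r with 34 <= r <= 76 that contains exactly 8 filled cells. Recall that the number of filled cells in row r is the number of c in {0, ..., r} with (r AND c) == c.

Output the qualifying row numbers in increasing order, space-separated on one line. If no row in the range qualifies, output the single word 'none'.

Answer: 35 37 38 41 42 44 49 50 52 56 67 69 70 73 74 76

Derivation:
Row r has 2^popcount(r) filled cells, so we need popcount(r) = log2(8) = 3.
Scan r = 34..76 and keep those with exactly 3 one-bits:
r=34=100010 popcount=2 -> skip
r=35=100011 popcount=3 -> KEEP
r=36=100100 popcount=2 -> skip
r=37=100101 popcount=3 -> KEEP
r=38=100110 popcount=3 -> KEEP
r=39=100111 popcount=4 -> skip
r=40=101000 popcount=2 -> skip
r=41=101001 popcount=3 -> KEEP
r=42=101010 popcount=3 -> KEEP
r=43=101011 popcount=4 -> skip
r=44=101100 popcount=3 -> KEEP
r=45=101101 popcount=4 -> skip
r=46=101110 popcount=4 -> skip
r=47=101111 popcount=5 -> skip
r=48=110000 popcount=2 -> skip
r=49=110001 popcount=3 -> KEEP
r=50=110010 popcount=3 -> KEEP
r=51=110011 popcount=4 -> skip
r=52=110100 popcount=3 -> KEEP
r=53=110101 popcount=4 -> skip
r=54=110110 popcount=4 -> skip
r=55=110111 popcount=5 -> skip
r=56=111000 popcount=3 -> KEEP
r=57=111001 popcount=4 -> skip
r=58=111010 popcount=4 -> skip
r=59=111011 popcount=5 -> skip
r=60=111100 popcount=4 -> skip
r=61=111101 popcount=5 -> skip
r=62=111110 popcount=5 -> skip
r=63=111111 popcount=6 -> skip
r=64=1000000 popcount=1 -> skip
r=65=1000001 popcount=2 -> skip
r=66=1000010 popcount=2 -> skip
r=67=1000011 popcount=3 -> KEEP
r=68=1000100 popcount=2 -> skip
r=69=1000101 popcount=3 -> KEEP
r=70=1000110 popcount=3 -> KEEP
r=71=1000111 popcount=4 -> skip
r=72=1001000 popcount=2 -> skip
r=73=1001001 popcount=3 -> KEEP
r=74=1001010 popcount=3 -> KEEP
r=75=1001011 popcount=4 -> skip
r=76=1001100 popcount=3 -> KEEP
Kept rows: 35 37 38 41 42 44 49 50 52 56 67 69 70 73 74 76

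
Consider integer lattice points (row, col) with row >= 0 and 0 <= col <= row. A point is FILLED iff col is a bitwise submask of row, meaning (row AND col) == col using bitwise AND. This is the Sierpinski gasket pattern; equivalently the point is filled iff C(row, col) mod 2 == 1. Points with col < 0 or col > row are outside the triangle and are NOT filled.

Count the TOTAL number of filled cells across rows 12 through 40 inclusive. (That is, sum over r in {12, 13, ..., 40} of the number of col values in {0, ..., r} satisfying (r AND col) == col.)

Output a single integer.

r12=1100 pc2: +4 =4
r13=1101 pc3: +8 =12
r14=1110 pc3: +8 =20
r15=1111 pc4: +16 =36
r16=10000 pc1: +2 =38
r17=10001 pc2: +4 =42
r18=10010 pc2: +4 =46
r19=10011 pc3: +8 =54
r20=10100 pc2: +4 =58
r21=10101 pc3: +8 =66
r22=10110 pc3: +8 =74
r23=10111 pc4: +16 =90
r24=11000 pc2: +4 =94
r25=11001 pc3: +8 =102
r26=11010 pc3: +8 =110
r27=11011 pc4: +16 =126
r28=11100 pc3: +8 =134
r29=11101 pc4: +16 =150
r30=11110 pc4: +16 =166
r31=11111 pc5: +32 =198
r32=100000 pc1: +2 =200
r33=100001 pc2: +4 =204
r34=100010 pc2: +4 =208
r35=100011 pc3: +8 =216
r36=100100 pc2: +4 =220
r37=100101 pc3: +8 =228
r38=100110 pc3: +8 =236
r39=100111 pc4: +16 =252
r40=101000 pc2: +4 =256

Answer: 256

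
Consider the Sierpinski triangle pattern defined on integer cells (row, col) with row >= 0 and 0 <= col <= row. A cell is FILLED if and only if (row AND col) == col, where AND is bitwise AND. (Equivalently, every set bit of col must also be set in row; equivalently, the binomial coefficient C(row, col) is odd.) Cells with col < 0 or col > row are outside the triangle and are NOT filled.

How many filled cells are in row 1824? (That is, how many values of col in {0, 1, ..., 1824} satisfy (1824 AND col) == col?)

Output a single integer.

Answer: 16

Derivation:
1824 in binary = 11100100000
popcount(1824) = number of 1-bits in 11100100000 = 4
A col c satisfies (1824 AND c) == c iff every set bit of c is also set in 1824; each of the 4 set bits of 1824 can independently be on or off in c.
count = 2^4 = 16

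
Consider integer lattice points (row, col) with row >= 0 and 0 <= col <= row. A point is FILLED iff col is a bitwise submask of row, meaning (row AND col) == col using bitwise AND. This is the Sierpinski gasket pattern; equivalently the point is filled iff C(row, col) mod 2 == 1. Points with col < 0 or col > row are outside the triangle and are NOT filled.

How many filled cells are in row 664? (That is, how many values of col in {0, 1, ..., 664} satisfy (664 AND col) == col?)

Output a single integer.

664 in binary = 1010011000
popcount(664) = number of 1-bits in 1010011000 = 4
A col c satisfies (664 AND c) == c iff every set bit of c is also set in 664; each of the 4 set bits of 664 can independently be on or off in c.
count = 2^4 = 16

Answer: 16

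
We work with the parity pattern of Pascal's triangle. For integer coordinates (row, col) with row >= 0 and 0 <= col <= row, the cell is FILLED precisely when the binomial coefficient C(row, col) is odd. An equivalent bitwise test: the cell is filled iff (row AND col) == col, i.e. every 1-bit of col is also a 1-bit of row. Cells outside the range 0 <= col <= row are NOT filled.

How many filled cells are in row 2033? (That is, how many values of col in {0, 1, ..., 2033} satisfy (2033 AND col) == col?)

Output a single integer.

2033 in binary = 11111110001
popcount(2033) = number of 1-bits in 11111110001 = 8
A col c satisfies (2033 AND c) == c iff every set bit of c is also set in 2033; each of the 8 set bits of 2033 can independently be on or off in c.
count = 2^8 = 256

Answer: 256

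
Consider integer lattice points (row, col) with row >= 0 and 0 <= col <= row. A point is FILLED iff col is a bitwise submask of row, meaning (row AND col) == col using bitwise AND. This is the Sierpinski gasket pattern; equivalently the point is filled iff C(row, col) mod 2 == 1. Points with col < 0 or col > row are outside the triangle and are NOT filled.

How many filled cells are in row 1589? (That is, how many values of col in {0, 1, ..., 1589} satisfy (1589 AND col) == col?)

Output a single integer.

Answer: 64

Derivation:
1589 in binary = 11000110101
popcount(1589) = number of 1-bits in 11000110101 = 6
A col c satisfies (1589 AND c) == c iff every set bit of c is also set in 1589; each of the 6 set bits of 1589 can independently be on or off in c.
count = 2^6 = 64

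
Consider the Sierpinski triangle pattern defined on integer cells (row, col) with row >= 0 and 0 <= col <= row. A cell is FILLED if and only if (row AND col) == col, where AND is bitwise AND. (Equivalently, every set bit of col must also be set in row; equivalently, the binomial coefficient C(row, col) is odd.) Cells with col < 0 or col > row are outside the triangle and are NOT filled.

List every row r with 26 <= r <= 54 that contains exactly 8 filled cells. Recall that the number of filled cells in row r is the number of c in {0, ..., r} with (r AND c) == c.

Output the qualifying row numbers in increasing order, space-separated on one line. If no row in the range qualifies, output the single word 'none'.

Row r has 2^popcount(r) filled cells, so we need popcount(r) = log2(8) = 3.
Scan r = 26..54 and keep those with exactly 3 one-bits:
r=26=11010 popcount=3 -> KEEP
r=27=11011 popcount=4 -> skip
r=28=11100 popcount=3 -> KEEP
r=29=11101 popcount=4 -> skip
r=30=11110 popcount=4 -> skip
r=31=11111 popcount=5 -> skip
r=32=100000 popcount=1 -> skip
r=33=100001 popcount=2 -> skip
r=34=100010 popcount=2 -> skip
r=35=100011 popcount=3 -> KEEP
r=36=100100 popcount=2 -> skip
r=37=100101 popcount=3 -> KEEP
r=38=100110 popcount=3 -> KEEP
r=39=100111 popcount=4 -> skip
r=40=101000 popcount=2 -> skip
r=41=101001 popcount=3 -> KEEP
r=42=101010 popcount=3 -> KEEP
r=43=101011 popcount=4 -> skip
r=44=101100 popcount=3 -> KEEP
r=45=101101 popcount=4 -> skip
r=46=101110 popcount=4 -> skip
r=47=101111 popcount=5 -> skip
r=48=110000 popcount=2 -> skip
r=49=110001 popcount=3 -> KEEP
r=50=110010 popcount=3 -> KEEP
r=51=110011 popcount=4 -> skip
r=52=110100 popcount=3 -> KEEP
r=53=110101 popcount=4 -> skip
r=54=110110 popcount=4 -> skip
Kept rows: 26 28 35 37 38 41 42 44 49 50 52

Answer: 26 28 35 37 38 41 42 44 49 50 52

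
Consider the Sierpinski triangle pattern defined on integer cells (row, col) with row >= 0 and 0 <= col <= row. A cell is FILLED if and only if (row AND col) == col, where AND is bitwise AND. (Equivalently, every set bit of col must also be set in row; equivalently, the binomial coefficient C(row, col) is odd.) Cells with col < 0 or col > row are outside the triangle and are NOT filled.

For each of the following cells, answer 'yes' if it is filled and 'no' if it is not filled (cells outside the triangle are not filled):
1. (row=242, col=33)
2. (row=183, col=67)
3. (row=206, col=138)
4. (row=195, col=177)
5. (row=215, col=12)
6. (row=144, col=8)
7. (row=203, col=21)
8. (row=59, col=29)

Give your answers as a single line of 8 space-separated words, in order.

(242,33): row=0b11110010, col=0b100001, row AND col = 0b100000 = 32; 32 != 33 -> empty
(183,67): row=0b10110111, col=0b1000011, row AND col = 0b11 = 3; 3 != 67 -> empty
(206,138): row=0b11001110, col=0b10001010, row AND col = 0b10001010 = 138; 138 == 138 -> filled
(195,177): row=0b11000011, col=0b10110001, row AND col = 0b10000001 = 129; 129 != 177 -> empty
(215,12): row=0b11010111, col=0b1100, row AND col = 0b100 = 4; 4 != 12 -> empty
(144,8): row=0b10010000, col=0b1000, row AND col = 0b0 = 0; 0 != 8 -> empty
(203,21): row=0b11001011, col=0b10101, row AND col = 0b1 = 1; 1 != 21 -> empty
(59,29): row=0b111011, col=0b11101, row AND col = 0b11001 = 25; 25 != 29 -> empty

Answer: no no yes no no no no no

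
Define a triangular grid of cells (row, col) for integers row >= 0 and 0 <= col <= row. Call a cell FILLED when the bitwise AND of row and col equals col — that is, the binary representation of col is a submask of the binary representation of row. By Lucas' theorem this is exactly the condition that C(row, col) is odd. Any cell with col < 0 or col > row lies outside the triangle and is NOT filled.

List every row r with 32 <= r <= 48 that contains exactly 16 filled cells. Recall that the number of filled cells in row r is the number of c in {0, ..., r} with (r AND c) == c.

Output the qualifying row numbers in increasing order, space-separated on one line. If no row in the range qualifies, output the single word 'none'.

Row r has 2^popcount(r) filled cells, so we need popcount(r) = log2(16) = 4.
Scan r = 32..48 and keep those with exactly 4 one-bits:
r=32=100000 popcount=1 -> skip
r=33=100001 popcount=2 -> skip
r=34=100010 popcount=2 -> skip
r=35=100011 popcount=3 -> skip
r=36=100100 popcount=2 -> skip
r=37=100101 popcount=3 -> skip
r=38=100110 popcount=3 -> skip
r=39=100111 popcount=4 -> KEEP
r=40=101000 popcount=2 -> skip
r=41=101001 popcount=3 -> skip
r=42=101010 popcount=3 -> skip
r=43=101011 popcount=4 -> KEEP
r=44=101100 popcount=3 -> skip
r=45=101101 popcount=4 -> KEEP
r=46=101110 popcount=4 -> KEEP
r=47=101111 popcount=5 -> skip
r=48=110000 popcount=2 -> skip
Kept rows: 39 43 45 46

Answer: 39 43 45 46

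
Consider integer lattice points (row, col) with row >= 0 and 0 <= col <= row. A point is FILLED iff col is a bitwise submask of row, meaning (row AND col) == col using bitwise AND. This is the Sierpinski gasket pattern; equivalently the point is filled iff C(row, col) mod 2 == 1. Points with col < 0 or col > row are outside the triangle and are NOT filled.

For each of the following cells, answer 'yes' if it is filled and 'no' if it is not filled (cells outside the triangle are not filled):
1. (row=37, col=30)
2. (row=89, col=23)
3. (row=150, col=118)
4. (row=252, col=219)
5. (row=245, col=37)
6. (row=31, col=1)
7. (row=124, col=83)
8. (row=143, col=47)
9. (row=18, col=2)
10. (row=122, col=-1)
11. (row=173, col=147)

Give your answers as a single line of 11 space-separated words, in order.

(37,30): row=0b100101, col=0b11110, row AND col = 0b100 = 4; 4 != 30 -> empty
(89,23): row=0b1011001, col=0b10111, row AND col = 0b10001 = 17; 17 != 23 -> empty
(150,118): row=0b10010110, col=0b1110110, row AND col = 0b10110 = 22; 22 != 118 -> empty
(252,219): row=0b11111100, col=0b11011011, row AND col = 0b11011000 = 216; 216 != 219 -> empty
(245,37): row=0b11110101, col=0b100101, row AND col = 0b100101 = 37; 37 == 37 -> filled
(31,1): row=0b11111, col=0b1, row AND col = 0b1 = 1; 1 == 1 -> filled
(124,83): row=0b1111100, col=0b1010011, row AND col = 0b1010000 = 80; 80 != 83 -> empty
(143,47): row=0b10001111, col=0b101111, row AND col = 0b1111 = 15; 15 != 47 -> empty
(18,2): row=0b10010, col=0b10, row AND col = 0b10 = 2; 2 == 2 -> filled
(122,-1): col outside [0, 122] -> not filled
(173,147): row=0b10101101, col=0b10010011, row AND col = 0b10000001 = 129; 129 != 147 -> empty

Answer: no no no no yes yes no no yes no no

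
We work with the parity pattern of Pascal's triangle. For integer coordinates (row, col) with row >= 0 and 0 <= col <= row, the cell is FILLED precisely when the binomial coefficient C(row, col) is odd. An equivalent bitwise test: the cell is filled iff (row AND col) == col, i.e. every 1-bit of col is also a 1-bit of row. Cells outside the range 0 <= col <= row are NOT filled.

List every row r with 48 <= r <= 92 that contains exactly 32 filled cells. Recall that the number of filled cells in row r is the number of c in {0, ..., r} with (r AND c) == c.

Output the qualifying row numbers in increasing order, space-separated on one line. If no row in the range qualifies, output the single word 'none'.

Row r has 2^popcount(r) filled cells, so we need popcount(r) = log2(32) = 5.
Scan r = 48..92 and keep those with exactly 5 one-bits:
r=48=110000 popcount=2 -> skip
r=49=110001 popcount=3 -> skip
r=50=110010 popcount=3 -> skip
r=51=110011 popcount=4 -> skip
r=52=110100 popcount=3 -> skip
r=53=110101 popcount=4 -> skip
r=54=110110 popcount=4 -> skip
r=55=110111 popcount=5 -> KEEP
r=56=111000 popcount=3 -> skip
r=57=111001 popcount=4 -> skip
r=58=111010 popcount=4 -> skip
r=59=111011 popcount=5 -> KEEP
r=60=111100 popcount=4 -> skip
r=61=111101 popcount=5 -> KEEP
r=62=111110 popcount=5 -> KEEP
r=63=111111 popcount=6 -> skip
r=64=1000000 popcount=1 -> skip
r=65=1000001 popcount=2 -> skip
r=66=1000010 popcount=2 -> skip
r=67=1000011 popcount=3 -> skip
r=68=1000100 popcount=2 -> skip
r=69=1000101 popcount=3 -> skip
r=70=1000110 popcount=3 -> skip
r=71=1000111 popcount=4 -> skip
r=72=1001000 popcount=2 -> skip
r=73=1001001 popcount=3 -> skip
r=74=1001010 popcount=3 -> skip
r=75=1001011 popcount=4 -> skip
r=76=1001100 popcount=3 -> skip
r=77=1001101 popcount=4 -> skip
r=78=1001110 popcount=4 -> skip
r=79=1001111 popcount=5 -> KEEP
r=80=1010000 popcount=2 -> skip
r=81=1010001 popcount=3 -> skip
r=82=1010010 popcount=3 -> skip
r=83=1010011 popcount=4 -> skip
r=84=1010100 popcount=3 -> skip
r=85=1010101 popcount=4 -> skip
r=86=1010110 popcount=4 -> skip
r=87=1010111 popcount=5 -> KEEP
r=88=1011000 popcount=3 -> skip
r=89=1011001 popcount=4 -> skip
r=90=1011010 popcount=4 -> skip
r=91=1011011 popcount=5 -> KEEP
r=92=1011100 popcount=4 -> skip
Kept rows: 55 59 61 62 79 87 91

Answer: 55 59 61 62 79 87 91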